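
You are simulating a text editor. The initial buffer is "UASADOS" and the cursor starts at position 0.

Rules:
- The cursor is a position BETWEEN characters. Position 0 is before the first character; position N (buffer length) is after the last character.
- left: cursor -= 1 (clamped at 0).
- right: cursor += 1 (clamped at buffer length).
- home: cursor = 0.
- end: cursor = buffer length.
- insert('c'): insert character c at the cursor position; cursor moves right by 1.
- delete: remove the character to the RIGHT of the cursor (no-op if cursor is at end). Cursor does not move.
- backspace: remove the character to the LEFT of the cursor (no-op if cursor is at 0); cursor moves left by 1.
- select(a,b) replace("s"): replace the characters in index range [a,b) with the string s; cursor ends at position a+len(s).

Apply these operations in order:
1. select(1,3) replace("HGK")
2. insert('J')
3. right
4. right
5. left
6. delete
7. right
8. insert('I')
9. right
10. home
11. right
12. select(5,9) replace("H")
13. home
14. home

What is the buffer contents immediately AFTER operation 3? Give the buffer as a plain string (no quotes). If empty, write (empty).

After op 1 (select(1,3) replace("HGK")): buf='UHGKADOS' cursor=4
After op 2 (insert('J')): buf='UHGKJADOS' cursor=5
After op 3 (right): buf='UHGKJADOS' cursor=6

Answer: UHGKJADOS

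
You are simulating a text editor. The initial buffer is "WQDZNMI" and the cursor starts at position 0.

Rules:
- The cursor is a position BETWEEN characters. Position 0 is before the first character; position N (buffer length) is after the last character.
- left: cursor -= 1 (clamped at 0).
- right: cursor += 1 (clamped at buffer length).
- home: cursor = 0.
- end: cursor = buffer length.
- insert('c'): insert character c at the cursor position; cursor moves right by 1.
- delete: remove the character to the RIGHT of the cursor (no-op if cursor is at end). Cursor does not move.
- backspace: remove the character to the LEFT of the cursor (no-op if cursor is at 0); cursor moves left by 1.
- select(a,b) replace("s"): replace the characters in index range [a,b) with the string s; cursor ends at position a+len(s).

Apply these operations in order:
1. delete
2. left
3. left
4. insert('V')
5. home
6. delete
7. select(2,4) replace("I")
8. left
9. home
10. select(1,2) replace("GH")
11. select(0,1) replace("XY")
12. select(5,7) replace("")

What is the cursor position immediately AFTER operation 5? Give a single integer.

Answer: 0

Derivation:
After op 1 (delete): buf='QDZNMI' cursor=0
After op 2 (left): buf='QDZNMI' cursor=0
After op 3 (left): buf='QDZNMI' cursor=0
After op 4 (insert('V')): buf='VQDZNMI' cursor=1
After op 5 (home): buf='VQDZNMI' cursor=0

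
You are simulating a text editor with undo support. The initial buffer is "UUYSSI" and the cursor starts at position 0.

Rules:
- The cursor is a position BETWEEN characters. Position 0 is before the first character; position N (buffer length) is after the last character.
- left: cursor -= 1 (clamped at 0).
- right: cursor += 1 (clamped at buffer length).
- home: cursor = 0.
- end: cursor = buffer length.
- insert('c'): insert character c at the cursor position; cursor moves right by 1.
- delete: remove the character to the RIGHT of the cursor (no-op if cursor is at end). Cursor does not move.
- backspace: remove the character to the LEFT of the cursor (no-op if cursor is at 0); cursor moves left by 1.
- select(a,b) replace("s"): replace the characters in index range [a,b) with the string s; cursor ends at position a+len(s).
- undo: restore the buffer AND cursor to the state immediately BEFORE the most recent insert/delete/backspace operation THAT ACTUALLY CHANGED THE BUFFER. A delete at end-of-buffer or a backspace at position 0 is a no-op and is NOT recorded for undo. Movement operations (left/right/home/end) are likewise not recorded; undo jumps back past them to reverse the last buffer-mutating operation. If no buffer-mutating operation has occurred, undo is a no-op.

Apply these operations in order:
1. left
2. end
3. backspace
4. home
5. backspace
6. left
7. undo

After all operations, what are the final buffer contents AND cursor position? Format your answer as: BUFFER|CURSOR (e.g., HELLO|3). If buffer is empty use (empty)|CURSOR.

Answer: UUYSSI|6

Derivation:
After op 1 (left): buf='UUYSSI' cursor=0
After op 2 (end): buf='UUYSSI' cursor=6
After op 3 (backspace): buf='UUYSS' cursor=5
After op 4 (home): buf='UUYSS' cursor=0
After op 5 (backspace): buf='UUYSS' cursor=0
After op 6 (left): buf='UUYSS' cursor=0
After op 7 (undo): buf='UUYSSI' cursor=6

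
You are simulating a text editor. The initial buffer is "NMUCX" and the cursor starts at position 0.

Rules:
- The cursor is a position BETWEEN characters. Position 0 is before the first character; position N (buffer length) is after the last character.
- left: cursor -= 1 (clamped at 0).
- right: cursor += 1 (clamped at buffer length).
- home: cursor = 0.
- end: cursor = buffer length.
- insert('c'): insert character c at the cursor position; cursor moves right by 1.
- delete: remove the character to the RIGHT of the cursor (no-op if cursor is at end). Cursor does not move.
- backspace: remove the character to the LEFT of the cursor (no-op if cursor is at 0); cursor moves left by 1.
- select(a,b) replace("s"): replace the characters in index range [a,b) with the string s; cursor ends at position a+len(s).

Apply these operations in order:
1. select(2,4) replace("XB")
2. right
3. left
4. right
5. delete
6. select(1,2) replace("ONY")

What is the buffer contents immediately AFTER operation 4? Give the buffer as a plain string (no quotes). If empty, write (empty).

After op 1 (select(2,4) replace("XB")): buf='NMXBX' cursor=4
After op 2 (right): buf='NMXBX' cursor=5
After op 3 (left): buf='NMXBX' cursor=4
After op 4 (right): buf='NMXBX' cursor=5

Answer: NMXBX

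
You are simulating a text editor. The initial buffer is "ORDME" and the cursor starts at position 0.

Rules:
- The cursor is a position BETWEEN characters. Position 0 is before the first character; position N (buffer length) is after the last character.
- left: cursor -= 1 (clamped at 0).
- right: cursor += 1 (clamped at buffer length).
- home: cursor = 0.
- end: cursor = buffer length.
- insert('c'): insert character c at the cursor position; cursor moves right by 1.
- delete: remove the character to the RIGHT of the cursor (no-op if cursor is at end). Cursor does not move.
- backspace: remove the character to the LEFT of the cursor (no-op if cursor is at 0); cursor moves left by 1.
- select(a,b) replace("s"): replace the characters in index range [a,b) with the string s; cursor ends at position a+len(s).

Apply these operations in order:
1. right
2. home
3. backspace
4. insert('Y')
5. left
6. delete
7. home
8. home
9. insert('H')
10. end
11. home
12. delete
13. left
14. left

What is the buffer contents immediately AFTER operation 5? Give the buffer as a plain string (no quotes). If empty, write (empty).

After op 1 (right): buf='ORDME' cursor=1
After op 2 (home): buf='ORDME' cursor=0
After op 3 (backspace): buf='ORDME' cursor=0
After op 4 (insert('Y')): buf='YORDME' cursor=1
After op 5 (left): buf='YORDME' cursor=0

Answer: YORDME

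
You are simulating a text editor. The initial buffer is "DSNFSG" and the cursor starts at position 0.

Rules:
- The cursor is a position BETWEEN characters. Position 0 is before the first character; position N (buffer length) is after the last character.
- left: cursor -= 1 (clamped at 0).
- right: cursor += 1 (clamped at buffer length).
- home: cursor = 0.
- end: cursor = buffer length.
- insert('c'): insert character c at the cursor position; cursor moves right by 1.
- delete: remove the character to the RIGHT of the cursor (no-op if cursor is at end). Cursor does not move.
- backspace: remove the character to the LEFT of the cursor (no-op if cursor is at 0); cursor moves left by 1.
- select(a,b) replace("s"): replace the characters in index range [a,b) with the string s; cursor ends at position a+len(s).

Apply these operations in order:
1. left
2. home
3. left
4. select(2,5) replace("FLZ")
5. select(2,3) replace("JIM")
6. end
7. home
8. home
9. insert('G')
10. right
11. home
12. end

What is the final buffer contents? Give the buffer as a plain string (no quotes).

Answer: GDSJIMLZG

Derivation:
After op 1 (left): buf='DSNFSG' cursor=0
After op 2 (home): buf='DSNFSG' cursor=0
After op 3 (left): buf='DSNFSG' cursor=0
After op 4 (select(2,5) replace("FLZ")): buf='DSFLZG' cursor=5
After op 5 (select(2,3) replace("JIM")): buf='DSJIMLZG' cursor=5
After op 6 (end): buf='DSJIMLZG' cursor=8
After op 7 (home): buf='DSJIMLZG' cursor=0
After op 8 (home): buf='DSJIMLZG' cursor=0
After op 9 (insert('G')): buf='GDSJIMLZG' cursor=1
After op 10 (right): buf='GDSJIMLZG' cursor=2
After op 11 (home): buf='GDSJIMLZG' cursor=0
After op 12 (end): buf='GDSJIMLZG' cursor=9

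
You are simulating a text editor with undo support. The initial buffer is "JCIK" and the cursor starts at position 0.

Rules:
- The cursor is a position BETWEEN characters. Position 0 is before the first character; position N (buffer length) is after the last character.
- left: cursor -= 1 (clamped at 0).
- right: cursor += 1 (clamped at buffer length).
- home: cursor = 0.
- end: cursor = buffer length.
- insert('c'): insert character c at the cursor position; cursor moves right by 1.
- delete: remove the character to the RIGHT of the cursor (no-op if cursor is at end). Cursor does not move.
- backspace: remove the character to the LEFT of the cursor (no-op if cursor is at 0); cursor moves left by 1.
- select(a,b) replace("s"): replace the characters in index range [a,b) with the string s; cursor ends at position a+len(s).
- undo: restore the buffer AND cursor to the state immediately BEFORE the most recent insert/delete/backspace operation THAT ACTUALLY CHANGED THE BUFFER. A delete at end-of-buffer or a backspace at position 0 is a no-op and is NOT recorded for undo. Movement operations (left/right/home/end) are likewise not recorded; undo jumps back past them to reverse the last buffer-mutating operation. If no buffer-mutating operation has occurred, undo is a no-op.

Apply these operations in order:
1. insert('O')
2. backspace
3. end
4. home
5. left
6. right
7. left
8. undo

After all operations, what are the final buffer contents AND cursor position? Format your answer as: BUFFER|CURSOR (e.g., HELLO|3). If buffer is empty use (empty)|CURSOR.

After op 1 (insert('O')): buf='OJCIK' cursor=1
After op 2 (backspace): buf='JCIK' cursor=0
After op 3 (end): buf='JCIK' cursor=4
After op 4 (home): buf='JCIK' cursor=0
After op 5 (left): buf='JCIK' cursor=0
After op 6 (right): buf='JCIK' cursor=1
After op 7 (left): buf='JCIK' cursor=0
After op 8 (undo): buf='OJCIK' cursor=1

Answer: OJCIK|1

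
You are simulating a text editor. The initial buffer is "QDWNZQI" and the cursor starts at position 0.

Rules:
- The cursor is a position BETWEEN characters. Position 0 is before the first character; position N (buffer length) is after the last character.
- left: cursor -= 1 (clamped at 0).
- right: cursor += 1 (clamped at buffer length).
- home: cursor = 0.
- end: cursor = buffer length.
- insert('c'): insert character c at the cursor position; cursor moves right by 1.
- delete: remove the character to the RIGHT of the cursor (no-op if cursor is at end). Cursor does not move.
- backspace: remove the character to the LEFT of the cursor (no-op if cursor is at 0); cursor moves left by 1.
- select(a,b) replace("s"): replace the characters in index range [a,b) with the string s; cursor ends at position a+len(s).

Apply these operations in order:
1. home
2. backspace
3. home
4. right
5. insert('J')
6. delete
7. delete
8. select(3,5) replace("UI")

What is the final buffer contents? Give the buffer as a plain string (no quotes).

Answer: QJNUII

Derivation:
After op 1 (home): buf='QDWNZQI' cursor=0
After op 2 (backspace): buf='QDWNZQI' cursor=0
After op 3 (home): buf='QDWNZQI' cursor=0
After op 4 (right): buf='QDWNZQI' cursor=1
After op 5 (insert('J')): buf='QJDWNZQI' cursor=2
After op 6 (delete): buf='QJWNZQI' cursor=2
After op 7 (delete): buf='QJNZQI' cursor=2
After op 8 (select(3,5) replace("UI")): buf='QJNUII' cursor=5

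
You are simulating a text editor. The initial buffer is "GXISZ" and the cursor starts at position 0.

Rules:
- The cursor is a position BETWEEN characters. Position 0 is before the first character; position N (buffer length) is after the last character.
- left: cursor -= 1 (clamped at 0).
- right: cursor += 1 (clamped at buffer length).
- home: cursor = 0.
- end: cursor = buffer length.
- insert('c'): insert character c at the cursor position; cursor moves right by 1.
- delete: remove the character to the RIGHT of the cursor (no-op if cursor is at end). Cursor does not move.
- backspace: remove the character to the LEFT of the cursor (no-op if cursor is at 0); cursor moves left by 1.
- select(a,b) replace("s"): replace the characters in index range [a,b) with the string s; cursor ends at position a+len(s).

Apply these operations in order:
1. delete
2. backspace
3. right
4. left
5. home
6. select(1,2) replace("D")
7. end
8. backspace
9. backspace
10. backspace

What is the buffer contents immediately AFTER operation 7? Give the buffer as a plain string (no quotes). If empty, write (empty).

Answer: XDSZ

Derivation:
After op 1 (delete): buf='XISZ' cursor=0
After op 2 (backspace): buf='XISZ' cursor=0
After op 3 (right): buf='XISZ' cursor=1
After op 4 (left): buf='XISZ' cursor=0
After op 5 (home): buf='XISZ' cursor=0
After op 6 (select(1,2) replace("D")): buf='XDSZ' cursor=2
After op 7 (end): buf='XDSZ' cursor=4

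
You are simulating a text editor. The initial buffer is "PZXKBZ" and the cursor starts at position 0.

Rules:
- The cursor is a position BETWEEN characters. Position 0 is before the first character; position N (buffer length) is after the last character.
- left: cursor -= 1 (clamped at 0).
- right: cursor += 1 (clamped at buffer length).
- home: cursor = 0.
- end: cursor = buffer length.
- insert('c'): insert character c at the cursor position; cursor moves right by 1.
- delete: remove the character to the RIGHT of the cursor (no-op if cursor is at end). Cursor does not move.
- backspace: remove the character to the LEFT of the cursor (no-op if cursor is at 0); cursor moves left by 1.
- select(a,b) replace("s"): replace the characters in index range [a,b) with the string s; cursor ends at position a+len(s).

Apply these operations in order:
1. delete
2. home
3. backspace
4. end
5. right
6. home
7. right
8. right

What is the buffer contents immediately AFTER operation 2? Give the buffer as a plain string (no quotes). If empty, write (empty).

After op 1 (delete): buf='ZXKBZ' cursor=0
After op 2 (home): buf='ZXKBZ' cursor=0

Answer: ZXKBZ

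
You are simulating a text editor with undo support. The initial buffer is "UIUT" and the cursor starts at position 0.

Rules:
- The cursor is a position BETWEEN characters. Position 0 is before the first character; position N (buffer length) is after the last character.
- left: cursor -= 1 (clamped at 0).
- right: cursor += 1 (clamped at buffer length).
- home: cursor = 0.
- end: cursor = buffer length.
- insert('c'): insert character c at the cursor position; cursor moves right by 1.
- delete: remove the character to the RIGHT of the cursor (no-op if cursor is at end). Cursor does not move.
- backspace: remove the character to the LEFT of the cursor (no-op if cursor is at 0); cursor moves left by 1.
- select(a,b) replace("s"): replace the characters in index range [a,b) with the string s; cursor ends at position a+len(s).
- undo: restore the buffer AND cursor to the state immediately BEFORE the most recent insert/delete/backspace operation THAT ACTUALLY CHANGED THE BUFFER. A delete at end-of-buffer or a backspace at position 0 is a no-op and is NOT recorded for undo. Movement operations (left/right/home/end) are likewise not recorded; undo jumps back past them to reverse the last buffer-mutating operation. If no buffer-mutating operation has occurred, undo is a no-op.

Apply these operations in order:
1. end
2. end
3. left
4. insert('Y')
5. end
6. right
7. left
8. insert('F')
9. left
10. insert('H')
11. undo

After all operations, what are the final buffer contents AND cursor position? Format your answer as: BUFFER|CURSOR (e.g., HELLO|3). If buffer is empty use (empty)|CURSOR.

After op 1 (end): buf='UIUT' cursor=4
After op 2 (end): buf='UIUT' cursor=4
After op 3 (left): buf='UIUT' cursor=3
After op 4 (insert('Y')): buf='UIUYT' cursor=4
After op 5 (end): buf='UIUYT' cursor=5
After op 6 (right): buf='UIUYT' cursor=5
After op 7 (left): buf='UIUYT' cursor=4
After op 8 (insert('F')): buf='UIUYFT' cursor=5
After op 9 (left): buf='UIUYFT' cursor=4
After op 10 (insert('H')): buf='UIUYHFT' cursor=5
After op 11 (undo): buf='UIUYFT' cursor=4

Answer: UIUYFT|4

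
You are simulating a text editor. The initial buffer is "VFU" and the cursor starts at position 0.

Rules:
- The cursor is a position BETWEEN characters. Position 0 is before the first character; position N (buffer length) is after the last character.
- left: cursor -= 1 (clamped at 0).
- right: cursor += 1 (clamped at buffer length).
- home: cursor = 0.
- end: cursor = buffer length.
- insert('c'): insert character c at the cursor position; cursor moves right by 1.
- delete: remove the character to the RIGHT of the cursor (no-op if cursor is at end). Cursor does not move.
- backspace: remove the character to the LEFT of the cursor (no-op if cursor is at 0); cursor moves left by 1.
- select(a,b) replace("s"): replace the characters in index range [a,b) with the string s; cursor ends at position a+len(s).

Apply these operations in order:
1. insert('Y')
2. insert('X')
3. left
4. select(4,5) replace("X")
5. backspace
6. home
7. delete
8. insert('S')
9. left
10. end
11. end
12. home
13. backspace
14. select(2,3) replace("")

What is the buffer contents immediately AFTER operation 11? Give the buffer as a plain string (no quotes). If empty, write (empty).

Answer: SXVF

Derivation:
After op 1 (insert('Y')): buf='YVFU' cursor=1
After op 2 (insert('X')): buf='YXVFU' cursor=2
After op 3 (left): buf='YXVFU' cursor=1
After op 4 (select(4,5) replace("X")): buf='YXVFX' cursor=5
After op 5 (backspace): buf='YXVF' cursor=4
After op 6 (home): buf='YXVF' cursor=0
After op 7 (delete): buf='XVF' cursor=0
After op 8 (insert('S')): buf='SXVF' cursor=1
After op 9 (left): buf='SXVF' cursor=0
After op 10 (end): buf='SXVF' cursor=4
After op 11 (end): buf='SXVF' cursor=4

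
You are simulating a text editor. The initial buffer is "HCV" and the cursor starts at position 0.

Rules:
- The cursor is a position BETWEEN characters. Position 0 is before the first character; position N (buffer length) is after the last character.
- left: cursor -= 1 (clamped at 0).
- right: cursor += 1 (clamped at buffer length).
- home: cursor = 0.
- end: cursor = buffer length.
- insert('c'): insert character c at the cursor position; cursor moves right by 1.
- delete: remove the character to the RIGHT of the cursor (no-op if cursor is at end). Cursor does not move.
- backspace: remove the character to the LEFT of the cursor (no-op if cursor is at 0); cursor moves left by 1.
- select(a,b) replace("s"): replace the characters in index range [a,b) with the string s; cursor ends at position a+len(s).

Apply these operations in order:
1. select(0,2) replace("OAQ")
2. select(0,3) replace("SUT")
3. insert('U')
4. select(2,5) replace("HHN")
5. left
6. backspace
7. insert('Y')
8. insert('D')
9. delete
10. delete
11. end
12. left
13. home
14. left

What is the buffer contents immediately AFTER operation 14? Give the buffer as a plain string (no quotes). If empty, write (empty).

After op 1 (select(0,2) replace("OAQ")): buf='OAQV' cursor=3
After op 2 (select(0,3) replace("SUT")): buf='SUTV' cursor=3
After op 3 (insert('U')): buf='SUTUV' cursor=4
After op 4 (select(2,5) replace("HHN")): buf='SUHHN' cursor=5
After op 5 (left): buf='SUHHN' cursor=4
After op 6 (backspace): buf='SUHN' cursor=3
After op 7 (insert('Y')): buf='SUHYN' cursor=4
After op 8 (insert('D')): buf='SUHYDN' cursor=5
After op 9 (delete): buf='SUHYD' cursor=5
After op 10 (delete): buf='SUHYD' cursor=5
After op 11 (end): buf='SUHYD' cursor=5
After op 12 (left): buf='SUHYD' cursor=4
After op 13 (home): buf='SUHYD' cursor=0
After op 14 (left): buf='SUHYD' cursor=0

Answer: SUHYD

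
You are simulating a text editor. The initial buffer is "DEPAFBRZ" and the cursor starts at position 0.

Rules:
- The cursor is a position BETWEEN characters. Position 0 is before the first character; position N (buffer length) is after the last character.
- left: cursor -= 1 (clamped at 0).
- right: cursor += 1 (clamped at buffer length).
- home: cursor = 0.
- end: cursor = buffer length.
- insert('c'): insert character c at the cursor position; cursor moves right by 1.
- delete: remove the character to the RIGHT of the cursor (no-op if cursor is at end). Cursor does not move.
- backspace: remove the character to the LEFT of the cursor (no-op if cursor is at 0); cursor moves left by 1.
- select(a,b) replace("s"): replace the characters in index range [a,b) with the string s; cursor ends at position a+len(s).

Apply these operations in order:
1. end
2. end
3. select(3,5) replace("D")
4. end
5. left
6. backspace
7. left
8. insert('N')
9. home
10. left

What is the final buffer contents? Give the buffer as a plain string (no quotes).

After op 1 (end): buf='DEPAFBRZ' cursor=8
After op 2 (end): buf='DEPAFBRZ' cursor=8
After op 3 (select(3,5) replace("D")): buf='DEPDBRZ' cursor=4
After op 4 (end): buf='DEPDBRZ' cursor=7
After op 5 (left): buf='DEPDBRZ' cursor=6
After op 6 (backspace): buf='DEPDBZ' cursor=5
After op 7 (left): buf='DEPDBZ' cursor=4
After op 8 (insert('N')): buf='DEPDNBZ' cursor=5
After op 9 (home): buf='DEPDNBZ' cursor=0
After op 10 (left): buf='DEPDNBZ' cursor=0

Answer: DEPDNBZ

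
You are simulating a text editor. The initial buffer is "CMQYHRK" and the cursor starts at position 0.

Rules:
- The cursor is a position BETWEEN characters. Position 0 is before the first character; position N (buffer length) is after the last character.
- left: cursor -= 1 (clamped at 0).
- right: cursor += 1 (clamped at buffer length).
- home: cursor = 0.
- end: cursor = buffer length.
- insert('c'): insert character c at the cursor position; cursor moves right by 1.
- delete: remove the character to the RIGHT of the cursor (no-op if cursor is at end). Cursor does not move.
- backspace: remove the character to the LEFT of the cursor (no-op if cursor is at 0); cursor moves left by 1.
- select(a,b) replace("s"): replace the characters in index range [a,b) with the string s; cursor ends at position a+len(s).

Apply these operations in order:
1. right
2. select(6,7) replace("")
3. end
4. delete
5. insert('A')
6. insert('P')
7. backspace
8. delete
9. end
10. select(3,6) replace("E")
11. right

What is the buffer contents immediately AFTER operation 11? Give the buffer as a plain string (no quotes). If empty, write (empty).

After op 1 (right): buf='CMQYHRK' cursor=1
After op 2 (select(6,7) replace("")): buf='CMQYHR' cursor=6
After op 3 (end): buf='CMQYHR' cursor=6
After op 4 (delete): buf='CMQYHR' cursor=6
After op 5 (insert('A')): buf='CMQYHRA' cursor=7
After op 6 (insert('P')): buf='CMQYHRAP' cursor=8
After op 7 (backspace): buf='CMQYHRA' cursor=7
After op 8 (delete): buf='CMQYHRA' cursor=7
After op 9 (end): buf='CMQYHRA' cursor=7
After op 10 (select(3,6) replace("E")): buf='CMQEA' cursor=4
After op 11 (right): buf='CMQEA' cursor=5

Answer: CMQEA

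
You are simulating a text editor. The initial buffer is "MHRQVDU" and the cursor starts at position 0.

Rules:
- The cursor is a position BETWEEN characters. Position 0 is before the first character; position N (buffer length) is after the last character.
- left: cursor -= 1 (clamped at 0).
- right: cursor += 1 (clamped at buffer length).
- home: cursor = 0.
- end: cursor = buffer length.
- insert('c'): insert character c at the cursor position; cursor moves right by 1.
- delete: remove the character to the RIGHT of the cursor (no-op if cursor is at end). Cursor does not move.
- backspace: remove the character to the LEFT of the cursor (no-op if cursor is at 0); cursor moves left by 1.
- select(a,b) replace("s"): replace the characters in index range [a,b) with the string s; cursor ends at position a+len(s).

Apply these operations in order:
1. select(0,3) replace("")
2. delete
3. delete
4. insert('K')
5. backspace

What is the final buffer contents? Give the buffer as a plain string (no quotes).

Answer: DU

Derivation:
After op 1 (select(0,3) replace("")): buf='QVDU' cursor=0
After op 2 (delete): buf='VDU' cursor=0
After op 3 (delete): buf='DU' cursor=0
After op 4 (insert('K')): buf='KDU' cursor=1
After op 5 (backspace): buf='DU' cursor=0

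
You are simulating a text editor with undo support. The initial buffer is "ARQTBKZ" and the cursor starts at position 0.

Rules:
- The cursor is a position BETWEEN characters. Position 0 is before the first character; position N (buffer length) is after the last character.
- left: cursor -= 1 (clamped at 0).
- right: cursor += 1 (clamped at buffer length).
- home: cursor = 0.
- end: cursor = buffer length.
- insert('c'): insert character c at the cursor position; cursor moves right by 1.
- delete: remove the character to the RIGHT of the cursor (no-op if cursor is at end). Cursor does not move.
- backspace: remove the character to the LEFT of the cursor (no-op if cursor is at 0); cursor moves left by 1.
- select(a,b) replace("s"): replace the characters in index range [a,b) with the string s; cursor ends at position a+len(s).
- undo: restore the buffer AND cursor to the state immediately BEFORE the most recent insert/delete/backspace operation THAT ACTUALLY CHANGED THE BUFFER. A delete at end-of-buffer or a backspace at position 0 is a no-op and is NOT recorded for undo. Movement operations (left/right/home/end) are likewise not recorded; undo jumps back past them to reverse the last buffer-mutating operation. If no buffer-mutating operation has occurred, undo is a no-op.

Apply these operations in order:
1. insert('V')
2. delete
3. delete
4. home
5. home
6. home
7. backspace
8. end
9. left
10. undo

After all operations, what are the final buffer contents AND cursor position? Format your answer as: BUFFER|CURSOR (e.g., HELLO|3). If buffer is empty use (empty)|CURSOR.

After op 1 (insert('V')): buf='VARQTBKZ' cursor=1
After op 2 (delete): buf='VRQTBKZ' cursor=1
After op 3 (delete): buf='VQTBKZ' cursor=1
After op 4 (home): buf='VQTBKZ' cursor=0
After op 5 (home): buf='VQTBKZ' cursor=0
After op 6 (home): buf='VQTBKZ' cursor=0
After op 7 (backspace): buf='VQTBKZ' cursor=0
After op 8 (end): buf='VQTBKZ' cursor=6
After op 9 (left): buf='VQTBKZ' cursor=5
After op 10 (undo): buf='VRQTBKZ' cursor=1

Answer: VRQTBKZ|1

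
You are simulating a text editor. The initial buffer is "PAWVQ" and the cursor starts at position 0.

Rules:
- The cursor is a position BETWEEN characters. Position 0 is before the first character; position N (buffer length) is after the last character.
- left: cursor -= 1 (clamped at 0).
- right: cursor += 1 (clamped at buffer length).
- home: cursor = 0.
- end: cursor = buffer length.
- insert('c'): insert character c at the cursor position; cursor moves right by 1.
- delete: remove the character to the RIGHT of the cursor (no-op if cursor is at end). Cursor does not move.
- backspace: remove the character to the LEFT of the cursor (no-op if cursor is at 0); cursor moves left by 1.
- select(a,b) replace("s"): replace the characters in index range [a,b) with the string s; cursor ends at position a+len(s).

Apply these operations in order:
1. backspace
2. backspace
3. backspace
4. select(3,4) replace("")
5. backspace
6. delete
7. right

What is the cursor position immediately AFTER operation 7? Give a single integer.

Answer: 2

Derivation:
After op 1 (backspace): buf='PAWVQ' cursor=0
After op 2 (backspace): buf='PAWVQ' cursor=0
After op 3 (backspace): buf='PAWVQ' cursor=0
After op 4 (select(3,4) replace("")): buf='PAWQ' cursor=3
After op 5 (backspace): buf='PAQ' cursor=2
After op 6 (delete): buf='PA' cursor=2
After op 7 (right): buf='PA' cursor=2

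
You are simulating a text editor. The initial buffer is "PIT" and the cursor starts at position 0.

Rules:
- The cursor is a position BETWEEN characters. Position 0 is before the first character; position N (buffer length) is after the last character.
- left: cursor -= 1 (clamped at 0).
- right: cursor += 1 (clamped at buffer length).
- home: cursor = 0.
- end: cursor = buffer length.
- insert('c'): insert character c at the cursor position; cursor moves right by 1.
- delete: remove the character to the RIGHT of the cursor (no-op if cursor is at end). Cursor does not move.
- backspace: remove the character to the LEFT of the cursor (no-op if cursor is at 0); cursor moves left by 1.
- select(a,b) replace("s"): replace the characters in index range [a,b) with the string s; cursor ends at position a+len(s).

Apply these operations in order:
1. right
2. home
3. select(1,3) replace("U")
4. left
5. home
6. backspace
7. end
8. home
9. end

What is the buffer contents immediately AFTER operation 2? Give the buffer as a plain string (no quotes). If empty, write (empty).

Answer: PIT

Derivation:
After op 1 (right): buf='PIT' cursor=1
After op 2 (home): buf='PIT' cursor=0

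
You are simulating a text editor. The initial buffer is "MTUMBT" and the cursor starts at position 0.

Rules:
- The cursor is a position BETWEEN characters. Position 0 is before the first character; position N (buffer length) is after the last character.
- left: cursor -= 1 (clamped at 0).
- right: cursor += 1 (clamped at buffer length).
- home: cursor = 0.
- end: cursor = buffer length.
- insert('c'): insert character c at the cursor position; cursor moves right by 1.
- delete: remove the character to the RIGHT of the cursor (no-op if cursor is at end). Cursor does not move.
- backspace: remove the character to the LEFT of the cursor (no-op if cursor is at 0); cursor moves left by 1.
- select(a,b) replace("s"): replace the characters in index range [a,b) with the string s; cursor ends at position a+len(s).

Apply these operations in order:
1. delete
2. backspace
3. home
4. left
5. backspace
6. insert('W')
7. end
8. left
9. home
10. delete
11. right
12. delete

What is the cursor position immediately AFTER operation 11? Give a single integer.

Answer: 1

Derivation:
After op 1 (delete): buf='TUMBT' cursor=0
After op 2 (backspace): buf='TUMBT' cursor=0
After op 3 (home): buf='TUMBT' cursor=0
After op 4 (left): buf='TUMBT' cursor=0
After op 5 (backspace): buf='TUMBT' cursor=0
After op 6 (insert('W')): buf='WTUMBT' cursor=1
After op 7 (end): buf='WTUMBT' cursor=6
After op 8 (left): buf='WTUMBT' cursor=5
After op 9 (home): buf='WTUMBT' cursor=0
After op 10 (delete): buf='TUMBT' cursor=0
After op 11 (right): buf='TUMBT' cursor=1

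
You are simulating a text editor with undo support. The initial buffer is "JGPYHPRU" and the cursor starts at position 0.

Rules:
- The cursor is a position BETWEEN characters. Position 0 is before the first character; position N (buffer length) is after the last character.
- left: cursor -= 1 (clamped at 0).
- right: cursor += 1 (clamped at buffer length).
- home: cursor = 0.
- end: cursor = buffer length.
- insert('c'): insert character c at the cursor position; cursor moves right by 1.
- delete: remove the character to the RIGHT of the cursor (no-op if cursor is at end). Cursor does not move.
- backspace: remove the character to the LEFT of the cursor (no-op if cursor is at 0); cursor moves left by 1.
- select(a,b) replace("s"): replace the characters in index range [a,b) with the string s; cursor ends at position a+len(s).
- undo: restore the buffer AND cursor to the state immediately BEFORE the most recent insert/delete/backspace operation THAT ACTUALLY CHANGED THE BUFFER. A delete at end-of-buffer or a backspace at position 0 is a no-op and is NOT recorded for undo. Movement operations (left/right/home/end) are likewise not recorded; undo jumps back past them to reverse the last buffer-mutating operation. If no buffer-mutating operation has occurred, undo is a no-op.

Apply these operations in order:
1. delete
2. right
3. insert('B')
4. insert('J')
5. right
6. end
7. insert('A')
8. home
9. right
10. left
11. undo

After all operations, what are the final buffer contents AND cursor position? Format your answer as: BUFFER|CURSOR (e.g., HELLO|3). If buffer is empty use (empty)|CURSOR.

After op 1 (delete): buf='GPYHPRU' cursor=0
After op 2 (right): buf='GPYHPRU' cursor=1
After op 3 (insert('B')): buf='GBPYHPRU' cursor=2
After op 4 (insert('J')): buf='GBJPYHPRU' cursor=3
After op 5 (right): buf='GBJPYHPRU' cursor=4
After op 6 (end): buf='GBJPYHPRU' cursor=9
After op 7 (insert('A')): buf='GBJPYHPRUA' cursor=10
After op 8 (home): buf='GBJPYHPRUA' cursor=0
After op 9 (right): buf='GBJPYHPRUA' cursor=1
After op 10 (left): buf='GBJPYHPRUA' cursor=0
After op 11 (undo): buf='GBJPYHPRU' cursor=9

Answer: GBJPYHPRU|9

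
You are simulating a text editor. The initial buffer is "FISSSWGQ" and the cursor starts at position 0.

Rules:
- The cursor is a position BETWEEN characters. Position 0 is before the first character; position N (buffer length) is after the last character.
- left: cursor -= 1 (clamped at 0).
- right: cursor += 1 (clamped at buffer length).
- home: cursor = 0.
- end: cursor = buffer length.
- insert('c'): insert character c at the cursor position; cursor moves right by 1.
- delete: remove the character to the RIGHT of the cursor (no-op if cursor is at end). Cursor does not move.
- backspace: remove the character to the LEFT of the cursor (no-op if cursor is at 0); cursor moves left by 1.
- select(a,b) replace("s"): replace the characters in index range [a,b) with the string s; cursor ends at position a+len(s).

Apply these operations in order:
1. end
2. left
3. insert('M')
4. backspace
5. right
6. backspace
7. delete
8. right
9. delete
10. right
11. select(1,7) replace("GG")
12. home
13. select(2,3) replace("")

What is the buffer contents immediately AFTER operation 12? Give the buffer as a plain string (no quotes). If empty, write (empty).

Answer: FGG

Derivation:
After op 1 (end): buf='FISSSWGQ' cursor=8
After op 2 (left): buf='FISSSWGQ' cursor=7
After op 3 (insert('M')): buf='FISSSWGMQ' cursor=8
After op 4 (backspace): buf='FISSSWGQ' cursor=7
After op 5 (right): buf='FISSSWGQ' cursor=8
After op 6 (backspace): buf='FISSSWG' cursor=7
After op 7 (delete): buf='FISSSWG' cursor=7
After op 8 (right): buf='FISSSWG' cursor=7
After op 9 (delete): buf='FISSSWG' cursor=7
After op 10 (right): buf='FISSSWG' cursor=7
After op 11 (select(1,7) replace("GG")): buf='FGG' cursor=3
After op 12 (home): buf='FGG' cursor=0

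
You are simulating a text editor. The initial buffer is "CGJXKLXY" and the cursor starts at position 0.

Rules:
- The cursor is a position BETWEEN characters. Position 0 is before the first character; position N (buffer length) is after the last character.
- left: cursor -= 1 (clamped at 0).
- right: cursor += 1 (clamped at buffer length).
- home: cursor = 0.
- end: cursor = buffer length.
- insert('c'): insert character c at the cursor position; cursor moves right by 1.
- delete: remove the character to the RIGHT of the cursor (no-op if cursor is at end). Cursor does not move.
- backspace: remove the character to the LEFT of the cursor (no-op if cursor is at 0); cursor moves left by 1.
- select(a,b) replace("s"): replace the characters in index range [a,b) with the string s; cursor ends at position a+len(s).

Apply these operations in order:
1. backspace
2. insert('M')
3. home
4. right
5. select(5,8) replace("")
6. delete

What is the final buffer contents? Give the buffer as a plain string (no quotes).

After op 1 (backspace): buf='CGJXKLXY' cursor=0
After op 2 (insert('M')): buf='MCGJXKLXY' cursor=1
After op 3 (home): buf='MCGJXKLXY' cursor=0
After op 4 (right): buf='MCGJXKLXY' cursor=1
After op 5 (select(5,8) replace("")): buf='MCGJXY' cursor=5
After op 6 (delete): buf='MCGJX' cursor=5

Answer: MCGJX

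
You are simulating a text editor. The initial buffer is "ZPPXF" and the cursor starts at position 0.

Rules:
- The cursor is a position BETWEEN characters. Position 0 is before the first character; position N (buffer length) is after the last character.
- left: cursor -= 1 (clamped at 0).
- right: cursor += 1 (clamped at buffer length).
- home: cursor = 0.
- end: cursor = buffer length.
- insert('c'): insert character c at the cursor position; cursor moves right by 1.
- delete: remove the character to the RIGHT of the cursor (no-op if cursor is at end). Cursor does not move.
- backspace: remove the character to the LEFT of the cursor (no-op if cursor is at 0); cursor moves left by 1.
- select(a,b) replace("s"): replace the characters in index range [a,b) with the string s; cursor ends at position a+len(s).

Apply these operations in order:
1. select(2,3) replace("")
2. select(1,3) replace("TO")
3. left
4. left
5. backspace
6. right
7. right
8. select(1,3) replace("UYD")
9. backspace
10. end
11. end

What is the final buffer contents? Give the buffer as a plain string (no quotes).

Answer: TUY

Derivation:
After op 1 (select(2,3) replace("")): buf='ZPXF' cursor=2
After op 2 (select(1,3) replace("TO")): buf='ZTOF' cursor=3
After op 3 (left): buf='ZTOF' cursor=2
After op 4 (left): buf='ZTOF' cursor=1
After op 5 (backspace): buf='TOF' cursor=0
After op 6 (right): buf='TOF' cursor=1
After op 7 (right): buf='TOF' cursor=2
After op 8 (select(1,3) replace("UYD")): buf='TUYD' cursor=4
After op 9 (backspace): buf='TUY' cursor=3
After op 10 (end): buf='TUY' cursor=3
After op 11 (end): buf='TUY' cursor=3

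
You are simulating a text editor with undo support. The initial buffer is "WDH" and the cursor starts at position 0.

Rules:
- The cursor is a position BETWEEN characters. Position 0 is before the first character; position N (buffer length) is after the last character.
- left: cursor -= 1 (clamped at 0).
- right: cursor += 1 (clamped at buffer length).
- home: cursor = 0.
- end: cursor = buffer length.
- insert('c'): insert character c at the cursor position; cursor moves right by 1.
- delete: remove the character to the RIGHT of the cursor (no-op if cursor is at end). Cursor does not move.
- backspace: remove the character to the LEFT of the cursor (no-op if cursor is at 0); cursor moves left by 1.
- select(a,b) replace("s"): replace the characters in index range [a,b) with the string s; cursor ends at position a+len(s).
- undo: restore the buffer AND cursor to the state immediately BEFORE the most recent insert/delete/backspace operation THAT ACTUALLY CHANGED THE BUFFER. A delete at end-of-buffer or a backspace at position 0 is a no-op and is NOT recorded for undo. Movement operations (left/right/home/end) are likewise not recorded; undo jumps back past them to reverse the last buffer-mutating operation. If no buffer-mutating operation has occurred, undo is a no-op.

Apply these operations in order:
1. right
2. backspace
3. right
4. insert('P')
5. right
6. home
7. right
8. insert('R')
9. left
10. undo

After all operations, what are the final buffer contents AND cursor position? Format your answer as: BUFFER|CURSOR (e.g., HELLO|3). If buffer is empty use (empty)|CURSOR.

Answer: DPH|1

Derivation:
After op 1 (right): buf='WDH' cursor=1
After op 2 (backspace): buf='DH' cursor=0
After op 3 (right): buf='DH' cursor=1
After op 4 (insert('P')): buf='DPH' cursor=2
After op 5 (right): buf='DPH' cursor=3
After op 6 (home): buf='DPH' cursor=0
After op 7 (right): buf='DPH' cursor=1
After op 8 (insert('R')): buf='DRPH' cursor=2
After op 9 (left): buf='DRPH' cursor=1
After op 10 (undo): buf='DPH' cursor=1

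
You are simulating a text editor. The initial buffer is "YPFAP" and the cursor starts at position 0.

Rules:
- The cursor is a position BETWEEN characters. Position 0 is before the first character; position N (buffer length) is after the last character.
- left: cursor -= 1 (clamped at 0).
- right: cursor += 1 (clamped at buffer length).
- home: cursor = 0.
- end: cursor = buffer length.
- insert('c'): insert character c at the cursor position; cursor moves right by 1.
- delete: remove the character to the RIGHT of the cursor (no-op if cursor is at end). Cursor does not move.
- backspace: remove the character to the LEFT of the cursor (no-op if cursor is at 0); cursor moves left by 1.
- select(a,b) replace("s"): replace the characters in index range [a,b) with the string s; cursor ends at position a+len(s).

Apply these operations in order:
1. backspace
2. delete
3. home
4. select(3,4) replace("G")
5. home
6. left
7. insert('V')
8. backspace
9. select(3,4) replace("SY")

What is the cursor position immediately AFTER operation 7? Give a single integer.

After op 1 (backspace): buf='YPFAP' cursor=0
After op 2 (delete): buf='PFAP' cursor=0
After op 3 (home): buf='PFAP' cursor=0
After op 4 (select(3,4) replace("G")): buf='PFAG' cursor=4
After op 5 (home): buf='PFAG' cursor=0
After op 6 (left): buf='PFAG' cursor=0
After op 7 (insert('V')): buf='VPFAG' cursor=1

Answer: 1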